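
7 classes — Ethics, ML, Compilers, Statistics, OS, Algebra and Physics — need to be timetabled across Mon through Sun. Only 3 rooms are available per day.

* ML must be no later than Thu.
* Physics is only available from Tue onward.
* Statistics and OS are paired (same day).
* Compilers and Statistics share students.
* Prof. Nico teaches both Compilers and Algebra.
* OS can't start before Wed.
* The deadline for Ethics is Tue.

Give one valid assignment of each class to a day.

Statistics -> Wed; Compilers -> Mon; Physics -> Tue; OS -> Wed; ML -> Mon; Ethics -> Mon; Algebra -> Tue

Checking: Compilers(Mon) != Statistics(Wed); Compilers(Mon) != Algebra(Tue); Statistics = OS = Wed; OS=Wed in [Wed,Sun]; ML=Mon in [Mon,Thu]; Ethics=Mon in [Mon,Tue]; Physics=Tue in [Tue,Sun]; max 3 per day (cap 3).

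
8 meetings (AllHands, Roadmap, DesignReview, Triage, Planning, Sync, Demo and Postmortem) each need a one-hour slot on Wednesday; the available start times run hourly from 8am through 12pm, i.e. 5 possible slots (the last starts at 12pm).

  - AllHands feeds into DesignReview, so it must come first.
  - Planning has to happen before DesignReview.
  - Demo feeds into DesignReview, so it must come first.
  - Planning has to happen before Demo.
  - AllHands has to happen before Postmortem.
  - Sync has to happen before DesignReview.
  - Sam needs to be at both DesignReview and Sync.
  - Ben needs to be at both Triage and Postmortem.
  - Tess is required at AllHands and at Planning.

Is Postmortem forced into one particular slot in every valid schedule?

No

Postmortem can be 9am (e.g. Demo=10am; Postmortem=9am; DesignReview=11am; AllHands=8am; Sync=8am; Roadmap=8am; Planning=9am; Triage=8am) or 10am (e.g. Postmortem -> 10am, AllHands -> 9am, Planning -> 8am, Triage -> 8am, Demo -> 9am, DesignReview -> 10am, Roadmap -> 8am, Sync -> 8am).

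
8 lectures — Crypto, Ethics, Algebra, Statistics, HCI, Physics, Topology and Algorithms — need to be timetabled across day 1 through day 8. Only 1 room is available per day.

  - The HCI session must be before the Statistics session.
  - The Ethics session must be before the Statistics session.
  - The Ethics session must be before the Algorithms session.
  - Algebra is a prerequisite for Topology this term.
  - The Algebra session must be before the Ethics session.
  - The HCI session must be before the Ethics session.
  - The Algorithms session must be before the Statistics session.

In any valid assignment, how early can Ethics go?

Precedence pushes Ethics to at least day 2; downstream work caps Ethics at day 6.
Ethics at day 3 is achievable: Algebra in day 1; Statistics in day 5; Physics in day 8; HCI in day 2; Ethics in day 3; Algorithms in day 4; Topology in day 6; Crypto in day 7.
Nothing earlier works — the capacity limit rule out every day before day 3.

day 3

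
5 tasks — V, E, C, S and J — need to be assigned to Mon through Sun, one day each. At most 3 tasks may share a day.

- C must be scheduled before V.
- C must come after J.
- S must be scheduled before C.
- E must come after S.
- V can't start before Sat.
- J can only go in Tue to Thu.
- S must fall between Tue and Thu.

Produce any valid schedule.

S=Tue; V=Sat; C=Wed; E=Wed; J=Tue

Checking: S(Tue) before C(Wed); J(Tue) before C(Wed); C(Wed) before V(Sat); S(Tue) before E(Wed); S=Tue in [Tue,Thu]; J=Tue in [Tue,Thu]; V=Sat in [Sat,Sun]; max 2 per day (cap 3).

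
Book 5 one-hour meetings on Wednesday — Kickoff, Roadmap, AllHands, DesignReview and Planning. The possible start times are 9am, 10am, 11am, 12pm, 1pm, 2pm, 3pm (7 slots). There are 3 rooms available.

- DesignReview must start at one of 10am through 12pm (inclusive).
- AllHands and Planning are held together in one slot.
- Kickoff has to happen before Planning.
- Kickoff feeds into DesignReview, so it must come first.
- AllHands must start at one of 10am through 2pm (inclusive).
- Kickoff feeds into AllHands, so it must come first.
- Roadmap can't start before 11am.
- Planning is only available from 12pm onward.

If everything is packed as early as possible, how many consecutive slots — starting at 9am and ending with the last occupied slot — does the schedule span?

4 slots

The precedence chain requires at least 2 distinct slots.
With at most 3 per slot and 5 meetings, at least 2 slots are needed.
Planning can't be placed before 12pm — that is slot 4 counting from 9am — so the schedule must run through at least 4 slots.
4 works (last occupied slot: 12pm): for example Kickoff=9am, Planning=12pm, AllHands=12pm, Roadmap=11am, DesignReview=10am.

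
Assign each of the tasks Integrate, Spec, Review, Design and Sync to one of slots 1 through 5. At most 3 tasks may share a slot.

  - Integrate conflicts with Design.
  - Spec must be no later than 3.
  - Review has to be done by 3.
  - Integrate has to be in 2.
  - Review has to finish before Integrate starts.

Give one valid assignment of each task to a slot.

Sync -> 2; Spec -> 1; Review -> 1; Design -> 1; Integrate -> 2

Checking: Review(1) before Integrate(2); Integrate(2) != Design(1); Spec=1 in [1,3]; Integrate=2 in [2,2]; Review=1 in [1,3]; max 3 per slot (cap 3).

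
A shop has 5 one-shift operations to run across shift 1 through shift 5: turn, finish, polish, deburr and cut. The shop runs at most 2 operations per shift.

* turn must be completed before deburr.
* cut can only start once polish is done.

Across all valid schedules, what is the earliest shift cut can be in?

Precedence pushes cut to at least shift 2.
cut at shift 2 is achievable: deburr -> shift 2, cut -> shift 2, turn -> shift 1, finish -> shift 3, polish -> shift 1.

shift 2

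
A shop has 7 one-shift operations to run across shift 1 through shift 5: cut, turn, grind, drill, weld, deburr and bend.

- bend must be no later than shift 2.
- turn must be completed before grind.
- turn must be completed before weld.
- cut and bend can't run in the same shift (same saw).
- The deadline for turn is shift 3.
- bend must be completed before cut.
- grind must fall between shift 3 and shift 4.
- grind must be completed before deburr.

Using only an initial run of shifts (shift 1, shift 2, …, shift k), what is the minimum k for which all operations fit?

4 shifts

The precedence chain requires at least 3 distinct shifts.
Propagating the time windows through the other constraints, deburr can't land before shift 4, so the schedule must run through at least shift 4.
4 works (last occupied shift: shift 4): for example drill -> shift 1, deburr -> shift 4, weld -> shift 2, turn -> shift 1, bend -> shift 1, grind -> shift 3, cut -> shift 2.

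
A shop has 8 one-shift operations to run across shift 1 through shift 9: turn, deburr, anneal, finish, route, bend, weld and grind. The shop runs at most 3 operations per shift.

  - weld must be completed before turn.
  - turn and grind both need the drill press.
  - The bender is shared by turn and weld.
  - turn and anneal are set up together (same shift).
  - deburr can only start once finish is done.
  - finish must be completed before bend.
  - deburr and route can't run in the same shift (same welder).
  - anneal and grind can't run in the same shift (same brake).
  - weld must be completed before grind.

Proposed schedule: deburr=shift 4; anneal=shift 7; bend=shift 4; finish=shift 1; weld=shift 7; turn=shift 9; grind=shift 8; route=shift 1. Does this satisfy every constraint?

The shop runs at most 3 operations per shift — holds.
anneal and grind can't run in the same shift (same brake) — holds.
weld must be completed before turn — holds.
weld must be completed before grind — holds.
deburr and route can't run in the same shift (same welder) — holds.
turn and grind both need the drill press — holds.
turn and anneal are set up together (same shift) — violated.
finish must be completed before bend — holds.
The bender is shared by turn and weld — holds.
deburr can only start once finish is done — holds.

Invalid. turn and anneal are set up together (same shift).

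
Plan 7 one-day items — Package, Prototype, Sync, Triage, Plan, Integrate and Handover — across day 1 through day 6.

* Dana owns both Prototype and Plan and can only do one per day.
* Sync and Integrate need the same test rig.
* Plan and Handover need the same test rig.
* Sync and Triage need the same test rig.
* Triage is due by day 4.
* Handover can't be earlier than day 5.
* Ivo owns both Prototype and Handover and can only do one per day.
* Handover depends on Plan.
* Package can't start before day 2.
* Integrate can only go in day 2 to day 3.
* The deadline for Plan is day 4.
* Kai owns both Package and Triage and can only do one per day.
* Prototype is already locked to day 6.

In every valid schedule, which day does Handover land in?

Handover's window is day 5–day 6.
Prototype is fixed at day 6, and Handover can't share a day with Prototype.
So Handover must be day 5.

day 5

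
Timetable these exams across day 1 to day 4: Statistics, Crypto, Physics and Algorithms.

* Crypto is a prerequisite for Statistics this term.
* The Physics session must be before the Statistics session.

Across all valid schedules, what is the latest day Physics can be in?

day 3

Downstream work caps Physics at day 3.
Physics at day 3 is achievable: Statistics -> day 4, Algorithms -> day 1, Physics -> day 3, Crypto -> day 1.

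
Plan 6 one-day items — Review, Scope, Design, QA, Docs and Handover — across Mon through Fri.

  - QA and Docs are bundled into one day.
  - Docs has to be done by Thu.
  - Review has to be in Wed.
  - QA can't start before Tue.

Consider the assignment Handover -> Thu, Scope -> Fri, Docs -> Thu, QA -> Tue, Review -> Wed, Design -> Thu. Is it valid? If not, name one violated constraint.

QA and Docs are bundled into one day — violated.
Docs has to be done by Thu — holds.
Review has to be in Wed — holds.
QA can't start before Tue — holds.

No. QA and Docs are bundled into one day is not satisfied.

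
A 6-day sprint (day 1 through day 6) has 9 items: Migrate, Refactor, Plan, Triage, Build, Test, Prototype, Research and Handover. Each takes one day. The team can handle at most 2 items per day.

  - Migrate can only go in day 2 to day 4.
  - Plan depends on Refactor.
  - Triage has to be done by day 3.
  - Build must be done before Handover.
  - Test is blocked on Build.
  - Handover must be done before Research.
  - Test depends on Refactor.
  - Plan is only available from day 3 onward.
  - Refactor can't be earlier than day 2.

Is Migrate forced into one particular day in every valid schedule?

Migrate can be day 2 (e.g. Handover -> day 4; Refactor -> day 2; Plan -> day 3; Triage -> day 1; Research -> day 5; Migrate -> day 2; Prototype -> day 4; Test -> day 3; Build -> day 1) or day 3 (e.g. Refactor=day 2, Prototype=day 5, Plan=day 3, Research=day 4, Triage=day 1, Handover=day 2, Test=day 4, Migrate=day 3, Build=day 1).

No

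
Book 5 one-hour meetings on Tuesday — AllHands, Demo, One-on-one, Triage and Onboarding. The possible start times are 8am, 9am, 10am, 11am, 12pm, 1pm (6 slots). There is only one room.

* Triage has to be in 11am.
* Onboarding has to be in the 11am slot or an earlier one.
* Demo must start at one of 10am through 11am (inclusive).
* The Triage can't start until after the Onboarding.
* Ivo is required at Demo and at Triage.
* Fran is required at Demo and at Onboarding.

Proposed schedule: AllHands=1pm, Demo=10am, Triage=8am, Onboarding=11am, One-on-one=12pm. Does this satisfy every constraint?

There is only one room — holds.
Fran is required at Demo and at Onboarding — holds.
The Triage can't start until after the Onboarding — violated.
Demo must start at one of 10am through 11am (inclusive) — holds.
Onboarding has to be in the 11am slot or an earlier one — holds.
Triage has to be in 11am — violated.
Ivo is required at Demo and at Triage — holds.

Invalid. The Triage can't start until after the Onboarding.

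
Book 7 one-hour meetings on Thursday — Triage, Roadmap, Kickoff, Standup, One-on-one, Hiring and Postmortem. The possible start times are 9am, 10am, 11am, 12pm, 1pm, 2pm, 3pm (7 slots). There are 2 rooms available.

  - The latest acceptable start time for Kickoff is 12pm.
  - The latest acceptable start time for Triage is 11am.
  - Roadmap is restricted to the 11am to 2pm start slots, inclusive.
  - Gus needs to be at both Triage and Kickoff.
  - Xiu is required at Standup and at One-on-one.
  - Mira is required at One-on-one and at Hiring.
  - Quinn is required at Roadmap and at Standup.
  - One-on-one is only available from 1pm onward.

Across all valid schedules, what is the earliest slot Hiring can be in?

9am

Hiring at 9am is achievable: Hiring -> 9am, Triage -> 9am, One-on-one -> 1pm, Standup -> 10am, Roadmap -> 11am, Kickoff -> 10am, Postmortem -> 11am.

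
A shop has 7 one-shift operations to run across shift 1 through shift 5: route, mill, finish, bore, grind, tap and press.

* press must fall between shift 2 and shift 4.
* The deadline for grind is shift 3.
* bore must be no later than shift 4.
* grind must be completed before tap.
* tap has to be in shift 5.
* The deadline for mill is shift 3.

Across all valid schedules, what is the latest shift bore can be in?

Bore's own window allows nothing later than shift 4.
bore at shift 4 is achievable: bore=shift 4; press=shift 2; mill=shift 1; tap=shift 5; finish=shift 1; grind=shift 1; route=shift 1.

shift 4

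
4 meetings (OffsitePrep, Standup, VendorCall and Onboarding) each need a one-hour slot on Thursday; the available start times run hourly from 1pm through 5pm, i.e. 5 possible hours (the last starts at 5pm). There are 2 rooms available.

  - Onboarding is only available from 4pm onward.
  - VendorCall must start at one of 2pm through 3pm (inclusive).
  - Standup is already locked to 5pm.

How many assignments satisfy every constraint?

18

Splitting on OffsitePrep: it can be 1pm (4), 2pm (4), 3pm (4), 4pm (4), 5pm (2). Listing each branch's schedules as (Standup, VendorCall, Onboarding):
OffsitePrep=1pm: (5pm,2pm,4pm) (5pm,2pm,5pm) (5pm,3pm,4pm) (5pm,3pm,5pm) — 4.
OffsitePrep=2pm: (5pm,2pm,4pm) (5pm,2pm,5pm) (5pm,3pm,4pm) (5pm,3pm,5pm) — 4.
OffsitePrep=3pm: (5pm,2pm,4pm) (5pm,2pm,5pm) (5pm,3pm,4pm) (5pm,3pm,5pm) — 4.
OffsitePrep=4pm: (5pm,2pm,4pm) (5pm,2pm,5pm) (5pm,3pm,4pm) (5pm,3pm,5pm) — 4.
OffsitePrep=5pm: (5pm,2pm,4pm) (5pm,3pm,4pm) — 2.
Summing: 4 + 4 + 4 + 4 + 2 = 18.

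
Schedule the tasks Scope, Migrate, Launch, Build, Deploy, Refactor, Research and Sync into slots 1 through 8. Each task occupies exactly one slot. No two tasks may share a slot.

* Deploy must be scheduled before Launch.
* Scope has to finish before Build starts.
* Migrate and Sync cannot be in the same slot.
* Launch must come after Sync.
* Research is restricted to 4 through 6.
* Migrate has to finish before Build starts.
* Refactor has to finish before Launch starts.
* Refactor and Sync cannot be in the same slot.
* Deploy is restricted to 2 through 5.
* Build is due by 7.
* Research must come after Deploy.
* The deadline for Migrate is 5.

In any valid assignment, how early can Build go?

Precedence pushes Build to at least 2; Build's own window allows nothing later than 7.
Build at 3 is achievable: Deploy=4, Sync=7, Launch=8, Build=3, Refactor=6, Research=5, Scope=2, Migrate=1.
Nothing earlier works — the conflict and capacity constraints rule out every slot before 3.

3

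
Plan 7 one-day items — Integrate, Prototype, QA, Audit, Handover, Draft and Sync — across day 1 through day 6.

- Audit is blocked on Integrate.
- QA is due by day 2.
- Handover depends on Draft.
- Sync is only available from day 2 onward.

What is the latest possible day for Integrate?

Downstream work caps Integrate at day 5.
Integrate at day 5 is achievable: Sync -> day 2; Draft -> day 1; Handover -> day 2; QA -> day 1; Integrate -> day 5; Prototype -> day 1; Audit -> day 6.

day 5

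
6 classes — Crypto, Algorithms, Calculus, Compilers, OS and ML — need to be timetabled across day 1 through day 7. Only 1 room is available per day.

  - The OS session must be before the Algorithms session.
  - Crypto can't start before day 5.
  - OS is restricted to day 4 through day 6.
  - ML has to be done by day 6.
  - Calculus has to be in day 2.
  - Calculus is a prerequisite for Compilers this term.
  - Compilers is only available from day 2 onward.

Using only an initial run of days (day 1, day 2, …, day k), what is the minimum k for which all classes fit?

The precedence chain requires at least 2 distinct days.
With at most 1 per day and 6 classes, at least 6 days are needed.
Crypto can't be placed before day 5, so the schedule must run through at least day 5.
6 works (last occupied day: day 6): for example ML=day 1, Crypto=day 5, OS=day 4, Algorithms=day 6, Compilers=day 3, Calculus=day 2.

6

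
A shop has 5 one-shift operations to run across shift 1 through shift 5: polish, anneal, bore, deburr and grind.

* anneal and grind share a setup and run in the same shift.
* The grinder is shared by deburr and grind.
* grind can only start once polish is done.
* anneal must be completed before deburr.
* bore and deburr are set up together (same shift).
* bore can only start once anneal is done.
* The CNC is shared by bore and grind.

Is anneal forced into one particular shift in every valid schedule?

No

anneal can be shift 2 (e.g. polish in shift 1, grind in shift 2, deburr in shift 3, anneal in shift 2, bore in shift 3) or shift 3 (e.g. anneal=shift 3; bore=shift 4; grind=shift 3; deburr=shift 4; polish=shift 1).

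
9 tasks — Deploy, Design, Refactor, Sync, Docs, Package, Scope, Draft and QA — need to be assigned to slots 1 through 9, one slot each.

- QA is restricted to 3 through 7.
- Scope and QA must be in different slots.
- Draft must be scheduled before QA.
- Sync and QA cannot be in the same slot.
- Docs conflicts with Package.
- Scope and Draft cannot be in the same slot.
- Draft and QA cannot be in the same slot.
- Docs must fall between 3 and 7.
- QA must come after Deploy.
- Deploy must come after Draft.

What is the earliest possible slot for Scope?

Scope at 1 is achievable: Deploy in 3; Refactor in 1; Design in 1; Sync in 1; Docs in 3; Scope in 1; QA in 4; Draft in 2; Package in 1.

1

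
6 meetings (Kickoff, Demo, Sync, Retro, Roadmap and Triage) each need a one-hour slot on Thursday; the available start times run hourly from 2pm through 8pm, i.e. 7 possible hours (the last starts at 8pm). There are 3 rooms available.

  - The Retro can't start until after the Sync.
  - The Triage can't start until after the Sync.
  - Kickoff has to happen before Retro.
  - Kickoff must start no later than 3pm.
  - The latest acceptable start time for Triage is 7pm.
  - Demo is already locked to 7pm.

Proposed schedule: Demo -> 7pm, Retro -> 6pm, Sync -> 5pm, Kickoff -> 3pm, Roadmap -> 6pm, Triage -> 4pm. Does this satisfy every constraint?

Demo is already locked to 7pm — holds.
There are 3 rooms available — holds.
The Triage can't start until after the Sync — violated.
The Retro can't start until after the Sync — holds.
Kickoff has to happen before Retro — holds.
The latest acceptable start time for Triage is 7pm — holds.
Kickoff must start no later than 3pm — holds.

Invalid. The Triage can't start until after the Sync.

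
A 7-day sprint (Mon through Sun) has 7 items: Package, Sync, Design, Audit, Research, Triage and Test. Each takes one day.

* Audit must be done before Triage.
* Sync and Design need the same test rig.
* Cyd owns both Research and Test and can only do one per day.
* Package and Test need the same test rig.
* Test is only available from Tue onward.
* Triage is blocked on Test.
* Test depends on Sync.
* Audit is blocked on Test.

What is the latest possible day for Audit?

Sat

Precedence pushes Audit to at least Wed; downstream work caps Audit at Sat.
Audit at Sat is achievable: Triage in Sun, Audit in Sat, Sync in Mon, Package in Mon, Test in Tue, Design in Tue, Research in Mon.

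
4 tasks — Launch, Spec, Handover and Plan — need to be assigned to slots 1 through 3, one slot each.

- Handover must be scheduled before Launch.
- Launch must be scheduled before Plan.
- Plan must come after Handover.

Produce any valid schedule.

Launch in 2, Plan in 3, Spec in 1, Handover in 1

Checking: Launch(2) before Plan(3); Handover(1) before Plan(3); Handover(1) before Launch(2).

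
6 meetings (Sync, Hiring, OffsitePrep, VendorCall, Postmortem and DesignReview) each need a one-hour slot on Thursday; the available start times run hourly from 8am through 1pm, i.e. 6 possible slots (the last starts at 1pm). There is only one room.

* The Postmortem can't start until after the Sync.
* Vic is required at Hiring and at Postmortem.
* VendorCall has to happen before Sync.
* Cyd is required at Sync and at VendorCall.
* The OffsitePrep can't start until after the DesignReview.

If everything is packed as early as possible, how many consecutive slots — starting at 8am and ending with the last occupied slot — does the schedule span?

The precedence chain requires at least 3 distinct slots.
With at most 1 per slot and 6 meetings, at least 6 slots are needed.
6 works (last occupied slot: 1pm): for example Sync in 9am, DesignReview in 10am, Hiring in 1pm, Postmortem in 12pm, OffsitePrep in 11am, VendorCall in 8am.

6 slots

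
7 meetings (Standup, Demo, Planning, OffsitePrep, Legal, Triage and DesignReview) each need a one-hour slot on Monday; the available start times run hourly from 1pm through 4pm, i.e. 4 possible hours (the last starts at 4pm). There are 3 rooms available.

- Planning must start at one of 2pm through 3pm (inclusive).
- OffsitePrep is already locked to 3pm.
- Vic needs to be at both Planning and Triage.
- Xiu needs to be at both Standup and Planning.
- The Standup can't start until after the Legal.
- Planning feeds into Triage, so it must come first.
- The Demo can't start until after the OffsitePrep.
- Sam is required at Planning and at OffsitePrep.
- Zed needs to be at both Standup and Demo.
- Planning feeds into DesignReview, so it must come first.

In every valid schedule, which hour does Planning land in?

Planning's window is 2pm–3pm.
OffsitePrep is fixed at 3pm, and Planning can't share a hour with OffsitePrep.
So Planning must be 2pm.

2pm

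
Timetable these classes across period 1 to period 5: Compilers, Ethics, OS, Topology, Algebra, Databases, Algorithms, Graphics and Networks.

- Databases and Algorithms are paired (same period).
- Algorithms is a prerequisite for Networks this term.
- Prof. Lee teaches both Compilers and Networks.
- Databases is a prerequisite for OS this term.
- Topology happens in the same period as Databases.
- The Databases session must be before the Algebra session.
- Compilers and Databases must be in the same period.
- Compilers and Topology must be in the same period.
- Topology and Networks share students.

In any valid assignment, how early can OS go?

period 2

Precedence pushes OS to at least period 2.
OS at period 2 is achievable: OS -> period 2, Ethics -> period 1, Databases -> period 1, Graphics -> period 1, Networks -> period 2, Topology -> period 1, Compilers -> period 1, Algebra -> period 2, Algorithms -> period 1.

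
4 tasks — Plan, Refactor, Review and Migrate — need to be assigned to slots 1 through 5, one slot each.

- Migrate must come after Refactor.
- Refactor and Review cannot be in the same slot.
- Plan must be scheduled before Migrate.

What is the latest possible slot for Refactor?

4

Downstream work caps Refactor at 4.
Refactor at 4 is achievable: Plan -> 1; Migrate -> 5; Review -> 1; Refactor -> 4.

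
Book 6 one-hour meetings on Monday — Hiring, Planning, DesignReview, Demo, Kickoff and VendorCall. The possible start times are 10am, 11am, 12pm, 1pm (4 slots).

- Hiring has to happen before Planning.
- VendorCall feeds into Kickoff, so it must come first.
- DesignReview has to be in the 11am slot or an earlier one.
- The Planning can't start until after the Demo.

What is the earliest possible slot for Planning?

11am

Precedence pushes Planning to at least 11am.
Planning at 11am is achievable: Demo -> 10am; Planning -> 11am; DesignReview -> 10am; Hiring -> 10am; VendorCall -> 10am; Kickoff -> 11am.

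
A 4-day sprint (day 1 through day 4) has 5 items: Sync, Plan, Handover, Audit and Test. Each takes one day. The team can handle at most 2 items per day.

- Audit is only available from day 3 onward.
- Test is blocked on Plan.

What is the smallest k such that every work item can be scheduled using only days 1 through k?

The precedence chain requires at least 2 distinct days.
With at most 2 per day and 5 work items, at least 3 days are needed.
Audit can't be placed before day 3, so the schedule must run through at least day 3.
3 works (last occupied day: day 3): for example Sync -> day 1; Plan -> day 1; Audit -> day 3; Handover -> day 2; Test -> day 2.

3 days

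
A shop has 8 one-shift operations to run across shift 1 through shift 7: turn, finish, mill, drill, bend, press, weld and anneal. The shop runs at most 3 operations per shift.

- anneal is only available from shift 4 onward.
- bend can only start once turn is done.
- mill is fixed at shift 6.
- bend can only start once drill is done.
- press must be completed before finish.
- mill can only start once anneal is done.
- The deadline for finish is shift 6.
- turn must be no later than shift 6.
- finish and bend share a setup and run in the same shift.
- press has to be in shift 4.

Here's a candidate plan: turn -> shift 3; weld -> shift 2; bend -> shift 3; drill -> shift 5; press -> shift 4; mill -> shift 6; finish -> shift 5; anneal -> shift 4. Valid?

No. bend can only start once drill is done is not satisfied.

mill is fixed at shift 6 — holds.
press must be completed before finish — holds.
The shop runs at most 3 operations per shift — holds.
bend can only start once turn is done — violated.
mill can only start once anneal is done — holds.
The deadline for finish is shift 6 — holds.
anneal is only available from shift 4 onward — holds.
finish and bend share a setup and run in the same shift — violated.
turn must be no later than shift 6 — holds.
bend can only start once drill is done — violated.
press has to be in shift 4 — holds.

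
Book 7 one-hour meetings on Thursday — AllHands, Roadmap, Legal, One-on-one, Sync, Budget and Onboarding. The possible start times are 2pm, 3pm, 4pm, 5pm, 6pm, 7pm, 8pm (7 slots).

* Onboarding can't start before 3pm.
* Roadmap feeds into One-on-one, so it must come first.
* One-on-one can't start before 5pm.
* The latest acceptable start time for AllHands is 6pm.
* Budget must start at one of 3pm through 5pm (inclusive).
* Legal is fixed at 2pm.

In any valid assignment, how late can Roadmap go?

Downstream work caps Roadmap at 7pm.
Roadmap at 7pm is achievable: Onboarding -> 3pm, One-on-one -> 8pm, AllHands -> 2pm, Budget -> 3pm, Sync -> 2pm, Legal -> 2pm, Roadmap -> 7pm.

7pm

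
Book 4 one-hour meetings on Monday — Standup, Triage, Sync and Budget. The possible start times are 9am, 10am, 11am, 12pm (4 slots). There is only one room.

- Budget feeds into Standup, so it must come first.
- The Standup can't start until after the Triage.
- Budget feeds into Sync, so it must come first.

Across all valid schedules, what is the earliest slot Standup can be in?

Precedence pushes Standup to at least 10am.
Standup at 11am is achievable: Sync=12pm; Budget=9am; Triage=10am; Standup=11am.
Nothing earlier works — the capacity limit rule out every slot before 11am.

11am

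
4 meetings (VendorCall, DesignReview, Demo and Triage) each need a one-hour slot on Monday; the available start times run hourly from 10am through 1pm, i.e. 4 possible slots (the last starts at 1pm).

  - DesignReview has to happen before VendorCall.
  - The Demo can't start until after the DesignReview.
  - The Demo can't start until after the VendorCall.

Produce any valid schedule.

Demo=12pm; VendorCall=11am; Triage=10am; DesignReview=10am

Checking: VendorCall(11am) before Demo(12pm); DesignReview(10am) before VendorCall(11am); DesignReview(10am) before Demo(12pm).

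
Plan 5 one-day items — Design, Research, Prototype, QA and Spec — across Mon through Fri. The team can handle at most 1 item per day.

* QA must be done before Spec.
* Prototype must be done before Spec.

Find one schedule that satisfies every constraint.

QA -> Tue; Spec -> Wed; Prototype -> Mon; Design -> Thu; Research -> Fri

Checking: Prototype(Mon) before Spec(Wed); QA(Tue) before Spec(Wed); max 1 per day (cap 1).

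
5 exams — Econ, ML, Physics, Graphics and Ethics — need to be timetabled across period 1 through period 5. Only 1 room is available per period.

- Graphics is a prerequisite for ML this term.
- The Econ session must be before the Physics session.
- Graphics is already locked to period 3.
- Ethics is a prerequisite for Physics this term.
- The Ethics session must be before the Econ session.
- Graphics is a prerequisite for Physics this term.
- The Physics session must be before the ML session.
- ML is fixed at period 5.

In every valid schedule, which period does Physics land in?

period 4

Graphics is fixed at period 3 and must come before Physics, so Physics is at least period 4.
ML is fixed at period 5 and must come after Physics, so Physics is at most period 4.
So Physics must be period 4.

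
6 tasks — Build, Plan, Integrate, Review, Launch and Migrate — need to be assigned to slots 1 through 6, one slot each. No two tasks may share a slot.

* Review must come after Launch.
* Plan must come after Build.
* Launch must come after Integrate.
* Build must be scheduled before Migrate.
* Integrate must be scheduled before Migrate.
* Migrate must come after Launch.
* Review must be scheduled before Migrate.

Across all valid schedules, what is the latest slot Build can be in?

Downstream work caps Build at 5.
Build at 4 is achievable: Launch=2; Migrate=5; Integrate=1; Review=3; Build=4; Plan=6.
Nothing later works — the capacity limit rule out every slot after 4.

4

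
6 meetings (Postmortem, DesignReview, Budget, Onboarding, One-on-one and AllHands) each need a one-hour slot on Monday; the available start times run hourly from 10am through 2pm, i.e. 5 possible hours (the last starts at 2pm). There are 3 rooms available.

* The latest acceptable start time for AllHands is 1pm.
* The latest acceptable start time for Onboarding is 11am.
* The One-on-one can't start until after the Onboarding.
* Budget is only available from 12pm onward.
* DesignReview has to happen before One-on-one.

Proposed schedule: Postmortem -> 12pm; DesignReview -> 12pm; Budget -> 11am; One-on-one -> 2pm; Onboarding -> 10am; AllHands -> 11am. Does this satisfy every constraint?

No. Budget is only available from 12pm onward is not satisfied.

There are 3 rooms available — holds.
DesignReview has to happen before One-on-one — holds.
Budget is only available from 12pm onward — violated.
The latest acceptable start time for AllHands is 1pm — holds.
The One-on-one can't start until after the Onboarding — holds.
The latest acceptable start time for Onboarding is 11am — holds.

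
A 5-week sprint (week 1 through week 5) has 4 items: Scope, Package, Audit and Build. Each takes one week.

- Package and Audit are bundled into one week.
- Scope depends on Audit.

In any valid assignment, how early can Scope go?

week 2

Precedence pushes Scope to at least week 2.
Scope at week 2 is achievable: Audit=week 1, Package=week 1, Build=week 1, Scope=week 2.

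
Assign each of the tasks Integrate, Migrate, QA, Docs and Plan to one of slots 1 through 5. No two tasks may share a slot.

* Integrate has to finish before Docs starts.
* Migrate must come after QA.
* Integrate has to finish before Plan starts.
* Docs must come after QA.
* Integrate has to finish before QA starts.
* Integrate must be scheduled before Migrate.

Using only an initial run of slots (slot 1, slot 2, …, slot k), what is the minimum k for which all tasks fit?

5 slots

The precedence chain requires at least 3 distinct slots.
With at most 1 per slot and 5 tasks, at least 5 slots are needed.
5 works (last occupied slot: 5): for example Integrate=1; Plan=5; Docs=4; Migrate=3; QA=2.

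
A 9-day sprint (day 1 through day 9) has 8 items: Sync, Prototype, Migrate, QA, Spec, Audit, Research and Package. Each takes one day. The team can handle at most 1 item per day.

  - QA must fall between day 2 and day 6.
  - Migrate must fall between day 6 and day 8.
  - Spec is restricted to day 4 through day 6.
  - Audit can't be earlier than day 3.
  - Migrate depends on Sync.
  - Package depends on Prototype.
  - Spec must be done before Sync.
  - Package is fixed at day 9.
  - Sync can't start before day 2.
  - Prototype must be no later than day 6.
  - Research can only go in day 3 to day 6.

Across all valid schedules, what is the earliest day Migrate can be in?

Migrate is available from day 6; Migrate's own window allows nothing later than day 8.
Migrate at day 6 is achievable: Prototype -> day 1, Audit -> day 7, Sync -> day 5, QA -> day 2, Spec -> day 4, Research -> day 3, Migrate -> day 6, Package -> day 9.

day 6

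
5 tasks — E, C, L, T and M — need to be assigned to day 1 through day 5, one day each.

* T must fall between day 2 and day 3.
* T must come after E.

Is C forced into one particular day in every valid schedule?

No

C can be day 1 (e.g. E=day 1, T=day 2, C=day 1, M=day 1, L=day 1) or day 2 (e.g. M -> day 1, T -> day 2, L -> day 1, E -> day 1, C -> day 2).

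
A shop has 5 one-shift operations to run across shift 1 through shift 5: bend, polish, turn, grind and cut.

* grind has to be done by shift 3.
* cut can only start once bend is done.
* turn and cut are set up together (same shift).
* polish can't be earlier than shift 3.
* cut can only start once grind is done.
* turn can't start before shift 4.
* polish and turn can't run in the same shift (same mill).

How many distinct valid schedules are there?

42

Splitting on bend: it can be shift 1 (12), shift 2 (12), shift 3 (12), shift 4 (6). Listing each branch's schedules as (polish, turn, grind, cut) by shift number:
bend=shift 1: (3,4,1,4) (3,4,2,4) (3,4,3,4) (3,5,1,5) (3,5,2,5) (3,5,3,5) (4,5,1,5) (4,5,2,5) (4,5,3,5) (5,4,1,4) (5,4,2,4) (5,4,3,4) — 12.
bend=shift 2: (3,4,1,4) (3,4,2,4) (3,4,3,4) (3,5,1,5) (3,5,2,5) (3,5,3,5) (4,5,1,5) (4,5,2,5) (4,5,3,5) (5,4,1,4) (5,4,2,4) (5,4,3,4) — 12.
bend=shift 3: (3,4,1,4) (3,4,2,4) (3,4,3,4) (3,5,1,5) (3,5,2,5) (3,5,3,5) (4,5,1,5) (4,5,2,5) (4,5,3,5) (5,4,1,4) (5,4,2,4) (5,4,3,4) — 12.
bend=shift 4: (3,5,1,5) (3,5,2,5) (3,5,3,5) (4,5,1,5) (4,5,2,5) (4,5,3,5) — 6.
Summing: 12 + 12 + 12 + 6 = 42.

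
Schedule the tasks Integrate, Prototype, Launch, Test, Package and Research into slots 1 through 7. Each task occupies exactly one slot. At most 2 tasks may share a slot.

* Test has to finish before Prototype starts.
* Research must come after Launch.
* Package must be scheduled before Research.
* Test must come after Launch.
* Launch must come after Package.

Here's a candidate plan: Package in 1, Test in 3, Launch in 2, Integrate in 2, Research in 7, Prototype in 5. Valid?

Test must come after Launch — holds.
At most 2 tasks may share a slot — holds.
Research must come after Launch — holds.
Package must be scheduled before Research — holds.
Test has to finish before Prototype starts — holds.
Launch must come after Package — holds.

Yes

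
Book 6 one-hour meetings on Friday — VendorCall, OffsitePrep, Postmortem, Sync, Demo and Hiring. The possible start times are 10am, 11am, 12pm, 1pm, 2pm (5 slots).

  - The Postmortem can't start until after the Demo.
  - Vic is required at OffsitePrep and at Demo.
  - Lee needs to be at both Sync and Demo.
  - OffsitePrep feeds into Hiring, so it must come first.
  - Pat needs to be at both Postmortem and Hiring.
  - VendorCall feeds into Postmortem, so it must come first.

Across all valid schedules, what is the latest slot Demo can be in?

Downstream work caps Demo at 1pm.
Demo at 1pm is achievable: Postmortem in 2pm; Demo in 1pm; Hiring in 11am; Sync in 10am; OffsitePrep in 10am; VendorCall in 10am.

1pm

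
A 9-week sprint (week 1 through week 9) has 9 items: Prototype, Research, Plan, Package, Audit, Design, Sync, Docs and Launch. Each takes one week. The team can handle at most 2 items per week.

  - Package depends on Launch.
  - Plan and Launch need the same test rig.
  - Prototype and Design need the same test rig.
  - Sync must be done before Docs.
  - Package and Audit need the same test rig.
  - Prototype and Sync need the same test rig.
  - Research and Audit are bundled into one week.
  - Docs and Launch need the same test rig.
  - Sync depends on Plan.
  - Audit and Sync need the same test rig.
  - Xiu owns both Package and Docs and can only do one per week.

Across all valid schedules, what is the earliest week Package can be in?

week 2

Precedence pushes Package to at least week 2.
Package at week 2 is achievable: Design -> week 3; Research -> week 5; Audit -> week 5; Sync -> week 3; Plan -> week 2; Launch -> week 1; Docs -> week 4; Prototype -> week 1; Package -> week 2.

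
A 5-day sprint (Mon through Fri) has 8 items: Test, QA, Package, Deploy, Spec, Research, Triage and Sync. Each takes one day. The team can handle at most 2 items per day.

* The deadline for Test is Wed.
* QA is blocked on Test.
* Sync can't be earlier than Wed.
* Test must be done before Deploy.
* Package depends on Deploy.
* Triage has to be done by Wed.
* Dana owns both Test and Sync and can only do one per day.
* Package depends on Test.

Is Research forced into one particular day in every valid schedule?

No

Research can be Mon (e.g. Package in Wed, Deploy in Tue, Triage in Tue, Test in Mon, Sync in Wed, Research in Mon, QA in Thu, Spec in Thu) or Tue (e.g. QA in Thu, Test in Mon, Triage in Mon, Sync in Wed, Package in Wed, Deploy in Tue, Spec in Thu, Research in Tue).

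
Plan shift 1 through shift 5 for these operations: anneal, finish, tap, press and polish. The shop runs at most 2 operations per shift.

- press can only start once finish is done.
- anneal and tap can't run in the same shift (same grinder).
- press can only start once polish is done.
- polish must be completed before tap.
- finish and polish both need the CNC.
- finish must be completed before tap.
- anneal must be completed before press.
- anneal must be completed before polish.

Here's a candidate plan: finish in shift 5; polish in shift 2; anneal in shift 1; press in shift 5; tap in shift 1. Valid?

No. finish must be completed before tap is not satisfied.

finish must be completed before tap — violated.
anneal and tap can't run in the same shift (same grinder) — violated.
The shop runs at most 2 operations per shift — holds.
press can only start once polish is done — holds.
press can only start once finish is done — violated.
polish must be completed before tap — violated.
anneal must be completed before polish — holds.
finish and polish both need the CNC — holds.
anneal must be completed before press — holds.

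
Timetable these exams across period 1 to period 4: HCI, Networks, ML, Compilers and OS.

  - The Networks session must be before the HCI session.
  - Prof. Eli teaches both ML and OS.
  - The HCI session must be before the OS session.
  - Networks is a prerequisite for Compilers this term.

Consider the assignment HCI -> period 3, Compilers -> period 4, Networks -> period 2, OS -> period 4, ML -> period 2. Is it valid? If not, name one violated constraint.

Valid

The Networks session must be before the HCI session — holds.
The HCI session must be before the OS session — holds.
Prof. Eli teaches both ML and OS — holds.
Networks is a prerequisite for Compilers this term — holds.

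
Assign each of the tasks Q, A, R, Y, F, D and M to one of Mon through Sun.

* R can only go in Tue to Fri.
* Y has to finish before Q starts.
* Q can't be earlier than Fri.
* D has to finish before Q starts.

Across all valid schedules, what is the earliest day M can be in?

M at Mon is achievable: D -> Mon; R -> Tue; A -> Mon; Q -> Fri; F -> Mon; Y -> Mon; M -> Mon.

Mon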